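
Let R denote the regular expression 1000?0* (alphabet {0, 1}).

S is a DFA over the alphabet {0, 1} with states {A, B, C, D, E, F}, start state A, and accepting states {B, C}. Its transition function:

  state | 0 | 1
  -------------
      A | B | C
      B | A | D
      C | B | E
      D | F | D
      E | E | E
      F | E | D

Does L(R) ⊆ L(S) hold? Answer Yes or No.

The string 100 is in L(R) but not in L(S).
So L(R) ⊄ L(S).

No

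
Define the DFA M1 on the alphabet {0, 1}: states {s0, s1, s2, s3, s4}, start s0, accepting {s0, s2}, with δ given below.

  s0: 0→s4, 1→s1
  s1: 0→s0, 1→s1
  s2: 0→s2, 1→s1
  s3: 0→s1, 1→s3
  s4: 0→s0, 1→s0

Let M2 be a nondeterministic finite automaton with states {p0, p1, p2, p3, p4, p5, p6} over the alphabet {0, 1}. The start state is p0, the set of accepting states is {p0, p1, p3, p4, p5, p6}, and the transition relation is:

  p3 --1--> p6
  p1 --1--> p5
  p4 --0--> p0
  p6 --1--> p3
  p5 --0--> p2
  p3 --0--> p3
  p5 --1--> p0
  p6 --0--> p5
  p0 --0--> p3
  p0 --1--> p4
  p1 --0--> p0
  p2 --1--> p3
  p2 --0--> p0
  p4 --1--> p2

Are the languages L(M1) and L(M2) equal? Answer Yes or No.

No

The string 0100 is accepted by M1 but rejected by M2.
So L(M1) ≠ L(M2).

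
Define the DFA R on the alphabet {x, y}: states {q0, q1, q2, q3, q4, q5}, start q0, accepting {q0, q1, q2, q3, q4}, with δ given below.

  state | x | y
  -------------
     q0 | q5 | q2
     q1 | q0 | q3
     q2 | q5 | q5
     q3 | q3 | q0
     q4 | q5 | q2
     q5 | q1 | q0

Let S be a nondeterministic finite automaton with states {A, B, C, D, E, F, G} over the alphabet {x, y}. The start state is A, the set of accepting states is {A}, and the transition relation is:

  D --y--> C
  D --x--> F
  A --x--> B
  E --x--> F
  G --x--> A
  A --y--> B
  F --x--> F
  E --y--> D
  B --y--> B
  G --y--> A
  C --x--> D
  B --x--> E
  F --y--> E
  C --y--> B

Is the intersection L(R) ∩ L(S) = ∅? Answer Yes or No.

The empty string ε is accepted by both R and S.
Hence L(R) ∩ L(S) ≠ ∅.

No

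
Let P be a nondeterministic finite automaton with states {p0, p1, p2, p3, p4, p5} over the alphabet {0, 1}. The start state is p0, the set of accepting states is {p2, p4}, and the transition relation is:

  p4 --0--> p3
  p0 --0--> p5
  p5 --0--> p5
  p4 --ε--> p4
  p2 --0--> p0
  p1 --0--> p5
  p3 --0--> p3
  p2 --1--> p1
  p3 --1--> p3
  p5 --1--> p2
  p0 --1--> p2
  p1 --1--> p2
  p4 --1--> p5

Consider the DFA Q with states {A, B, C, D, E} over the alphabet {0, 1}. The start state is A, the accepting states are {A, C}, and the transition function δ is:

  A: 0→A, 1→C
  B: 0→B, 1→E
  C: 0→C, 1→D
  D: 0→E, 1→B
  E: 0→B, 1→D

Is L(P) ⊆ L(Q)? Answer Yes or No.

The string 101 is in L(P) but not in L(Q).
So L(P) ⊄ L(Q).

No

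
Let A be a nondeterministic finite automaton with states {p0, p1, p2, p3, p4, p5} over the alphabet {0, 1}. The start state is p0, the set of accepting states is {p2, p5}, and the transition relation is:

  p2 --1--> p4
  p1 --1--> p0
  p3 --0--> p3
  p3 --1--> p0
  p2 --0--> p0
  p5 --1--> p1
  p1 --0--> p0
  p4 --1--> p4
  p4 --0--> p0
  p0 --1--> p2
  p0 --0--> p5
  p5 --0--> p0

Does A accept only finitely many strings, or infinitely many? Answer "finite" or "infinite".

infinite

State p0 is reachable from the start and can reach an accepting state, and it lies on the cycle p0 → p2 → p0.
Traversing that cycle any number of times yields accepted strings of unbounded length, so the language is infinite.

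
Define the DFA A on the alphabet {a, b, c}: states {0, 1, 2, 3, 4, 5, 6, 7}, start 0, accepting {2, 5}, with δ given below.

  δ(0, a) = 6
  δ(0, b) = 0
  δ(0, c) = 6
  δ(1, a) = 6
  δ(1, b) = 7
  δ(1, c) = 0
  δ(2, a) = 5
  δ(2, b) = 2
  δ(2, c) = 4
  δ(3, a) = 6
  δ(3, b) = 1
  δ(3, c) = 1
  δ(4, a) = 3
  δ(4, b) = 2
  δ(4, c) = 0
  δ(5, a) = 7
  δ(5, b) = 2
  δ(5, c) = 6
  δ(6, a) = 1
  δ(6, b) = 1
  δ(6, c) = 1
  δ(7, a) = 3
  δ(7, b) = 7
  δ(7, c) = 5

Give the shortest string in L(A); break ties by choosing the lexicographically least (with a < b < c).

aabc

A breadth-first search from 0 reaches an accepting state first via the path 0 → 6 → 1 → 7 → 5 on input aabc.
No string of length < 4 is accepted (BFS exhausts all shorter strings without reaching an accepting state), and aabc is the lexicographically least accepting string of length 4.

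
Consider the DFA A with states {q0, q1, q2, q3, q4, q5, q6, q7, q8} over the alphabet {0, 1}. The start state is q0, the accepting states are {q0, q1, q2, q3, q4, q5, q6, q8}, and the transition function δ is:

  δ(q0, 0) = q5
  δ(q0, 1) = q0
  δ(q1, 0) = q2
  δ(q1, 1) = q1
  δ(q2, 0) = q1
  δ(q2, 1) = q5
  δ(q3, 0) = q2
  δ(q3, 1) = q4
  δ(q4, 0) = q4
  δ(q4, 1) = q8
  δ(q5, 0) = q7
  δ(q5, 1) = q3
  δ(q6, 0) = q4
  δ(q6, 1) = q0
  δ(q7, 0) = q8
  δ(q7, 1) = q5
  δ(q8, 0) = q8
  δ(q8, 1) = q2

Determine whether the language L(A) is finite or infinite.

State q0 is reachable from the start and can reach an accepting state, and it lies on the cycle q0 → q0.
Traversing that cycle any number of times yields accepted strings of unbounded length, so the language is infinite.

infinite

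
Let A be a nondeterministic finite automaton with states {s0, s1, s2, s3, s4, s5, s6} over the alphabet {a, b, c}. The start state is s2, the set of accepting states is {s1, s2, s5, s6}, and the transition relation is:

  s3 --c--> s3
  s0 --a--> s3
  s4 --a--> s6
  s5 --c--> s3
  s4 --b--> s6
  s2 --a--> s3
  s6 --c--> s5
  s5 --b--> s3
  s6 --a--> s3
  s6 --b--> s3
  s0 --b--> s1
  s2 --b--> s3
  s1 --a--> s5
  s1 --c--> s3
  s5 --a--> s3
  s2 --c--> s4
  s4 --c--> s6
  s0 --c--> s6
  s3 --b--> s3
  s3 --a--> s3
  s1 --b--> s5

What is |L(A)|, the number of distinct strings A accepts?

The useful subgraph on states {s2, s4, s5, s6} is acyclic, so L(A) is finite; the longest accepting path visits 4 useful states, giving maximum string length 3.
Counting accepting paths from s2 by length: 1 of length 0, 3 of length 2, 3 of length 3. Total 7.

7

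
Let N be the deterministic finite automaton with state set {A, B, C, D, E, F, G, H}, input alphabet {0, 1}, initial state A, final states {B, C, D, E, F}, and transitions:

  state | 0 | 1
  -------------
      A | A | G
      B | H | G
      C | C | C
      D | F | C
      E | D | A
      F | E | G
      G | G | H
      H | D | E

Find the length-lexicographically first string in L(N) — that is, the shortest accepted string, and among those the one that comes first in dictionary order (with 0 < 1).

A breadth-first search from A reaches an accepting state first via the path A → G → H → D on input 110.
No string of length < 3 is accepted (BFS exhausts all shorter strings without reaching an accepting state), and 110 is the lexicographically least accepting string of length 3.

110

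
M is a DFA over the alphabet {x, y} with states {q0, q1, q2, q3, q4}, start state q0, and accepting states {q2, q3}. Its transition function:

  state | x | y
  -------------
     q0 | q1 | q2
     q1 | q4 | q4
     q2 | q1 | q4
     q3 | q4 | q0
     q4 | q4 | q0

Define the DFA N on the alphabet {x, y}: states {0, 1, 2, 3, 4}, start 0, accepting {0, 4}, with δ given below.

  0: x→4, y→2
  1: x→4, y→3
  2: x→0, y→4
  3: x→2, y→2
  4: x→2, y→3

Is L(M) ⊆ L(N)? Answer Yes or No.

No

The string y is in L(M) but not in L(N).
So L(M) ⊄ L(N).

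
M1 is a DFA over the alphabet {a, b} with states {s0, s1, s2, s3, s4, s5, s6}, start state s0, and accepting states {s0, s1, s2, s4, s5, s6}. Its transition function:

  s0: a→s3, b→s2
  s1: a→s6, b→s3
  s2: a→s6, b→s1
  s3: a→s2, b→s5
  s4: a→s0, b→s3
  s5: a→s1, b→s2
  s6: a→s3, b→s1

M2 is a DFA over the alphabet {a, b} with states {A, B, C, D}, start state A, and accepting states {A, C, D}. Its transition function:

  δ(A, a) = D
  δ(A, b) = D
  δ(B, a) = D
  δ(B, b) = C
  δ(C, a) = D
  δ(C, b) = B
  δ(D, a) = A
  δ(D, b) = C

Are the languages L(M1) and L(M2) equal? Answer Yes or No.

The string abb is accepted by M1 but rejected by M2.
So L(M1) ≠ L(M2).

No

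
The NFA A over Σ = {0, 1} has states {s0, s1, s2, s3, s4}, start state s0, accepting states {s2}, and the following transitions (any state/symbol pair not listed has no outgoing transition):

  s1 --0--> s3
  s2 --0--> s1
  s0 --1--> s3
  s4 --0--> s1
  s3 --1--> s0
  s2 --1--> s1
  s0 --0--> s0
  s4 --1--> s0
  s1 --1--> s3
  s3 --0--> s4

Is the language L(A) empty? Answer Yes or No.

Yes

The states reachable from the start state are {s0, s1, s3, s4}.
None of the accepting states {s2} is reachable, so no string is accepted and L(A) = ∅.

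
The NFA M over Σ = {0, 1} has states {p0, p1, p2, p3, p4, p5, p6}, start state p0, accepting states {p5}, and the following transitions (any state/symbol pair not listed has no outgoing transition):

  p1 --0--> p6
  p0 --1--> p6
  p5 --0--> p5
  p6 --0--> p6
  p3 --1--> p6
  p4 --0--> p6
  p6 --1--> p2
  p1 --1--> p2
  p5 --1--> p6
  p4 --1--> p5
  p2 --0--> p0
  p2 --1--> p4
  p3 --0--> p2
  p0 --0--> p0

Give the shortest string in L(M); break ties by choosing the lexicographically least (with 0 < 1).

A breadth-first search from p0 reaches an accepting state first via the path p0 → p6 → p2 → p4 → p5 on input 1111.
No string of length < 4 is accepted (BFS exhausts all shorter strings without reaching an accepting state), and 1111 is the lexicographically least accepting string of length 4.

1111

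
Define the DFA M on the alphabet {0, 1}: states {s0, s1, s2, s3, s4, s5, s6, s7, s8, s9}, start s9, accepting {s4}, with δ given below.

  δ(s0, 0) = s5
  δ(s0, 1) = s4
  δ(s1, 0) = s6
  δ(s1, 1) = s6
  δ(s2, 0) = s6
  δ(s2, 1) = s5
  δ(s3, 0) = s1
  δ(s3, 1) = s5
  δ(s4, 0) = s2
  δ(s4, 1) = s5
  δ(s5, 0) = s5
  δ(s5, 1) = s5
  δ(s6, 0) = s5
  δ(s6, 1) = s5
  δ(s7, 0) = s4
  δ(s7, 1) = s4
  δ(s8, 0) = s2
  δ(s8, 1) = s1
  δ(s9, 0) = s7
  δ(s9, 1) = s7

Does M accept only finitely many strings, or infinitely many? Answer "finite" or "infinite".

finite

The useful states (reachable from s9 and able to reach an accepting state) are {s4, s7, s9}.
Restricted to these states the transition graph has no cycle, so every accepting path has bounded length and L is finite.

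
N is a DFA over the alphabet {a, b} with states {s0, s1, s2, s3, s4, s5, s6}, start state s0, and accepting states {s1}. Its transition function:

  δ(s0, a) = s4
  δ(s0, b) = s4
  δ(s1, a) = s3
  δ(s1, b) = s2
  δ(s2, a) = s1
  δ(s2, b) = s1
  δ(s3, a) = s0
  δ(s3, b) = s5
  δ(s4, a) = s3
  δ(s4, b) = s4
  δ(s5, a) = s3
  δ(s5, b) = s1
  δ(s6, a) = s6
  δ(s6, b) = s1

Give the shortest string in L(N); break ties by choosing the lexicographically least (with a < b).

aabb

A breadth-first search from s0 reaches an accepting state first via the path s0 → s4 → s3 → s5 → s1 on input aabb.
No string of length < 4 is accepted (BFS exhausts all shorter strings without reaching an accepting state), and aabb is the lexicographically least accepting string of length 4.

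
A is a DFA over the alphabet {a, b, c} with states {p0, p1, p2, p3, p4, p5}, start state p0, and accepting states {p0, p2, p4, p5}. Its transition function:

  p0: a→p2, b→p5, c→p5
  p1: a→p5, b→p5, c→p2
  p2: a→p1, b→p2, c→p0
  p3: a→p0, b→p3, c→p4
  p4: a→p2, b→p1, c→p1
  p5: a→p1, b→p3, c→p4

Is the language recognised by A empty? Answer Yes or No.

The empty string ε is accepted: the run p0 ends in the accepting state p0.
Since at least one string is accepted, L(A) is not empty.

No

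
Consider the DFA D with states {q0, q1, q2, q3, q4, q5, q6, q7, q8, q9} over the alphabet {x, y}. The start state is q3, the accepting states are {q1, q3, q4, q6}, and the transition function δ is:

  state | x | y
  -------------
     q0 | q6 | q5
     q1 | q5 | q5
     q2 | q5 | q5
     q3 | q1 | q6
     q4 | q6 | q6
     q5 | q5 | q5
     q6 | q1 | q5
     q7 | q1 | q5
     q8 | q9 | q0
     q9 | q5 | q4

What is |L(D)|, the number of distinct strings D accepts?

The useful subgraph on states {q1, q3, q6} is acyclic, so L(D) is finite; the longest accepting path visits 3 useful states, giving maximum string length 2.
Counting accepting paths from q3 by length: 1 of length 0, 2 of length 1, 1 of length 2. Total 4.

4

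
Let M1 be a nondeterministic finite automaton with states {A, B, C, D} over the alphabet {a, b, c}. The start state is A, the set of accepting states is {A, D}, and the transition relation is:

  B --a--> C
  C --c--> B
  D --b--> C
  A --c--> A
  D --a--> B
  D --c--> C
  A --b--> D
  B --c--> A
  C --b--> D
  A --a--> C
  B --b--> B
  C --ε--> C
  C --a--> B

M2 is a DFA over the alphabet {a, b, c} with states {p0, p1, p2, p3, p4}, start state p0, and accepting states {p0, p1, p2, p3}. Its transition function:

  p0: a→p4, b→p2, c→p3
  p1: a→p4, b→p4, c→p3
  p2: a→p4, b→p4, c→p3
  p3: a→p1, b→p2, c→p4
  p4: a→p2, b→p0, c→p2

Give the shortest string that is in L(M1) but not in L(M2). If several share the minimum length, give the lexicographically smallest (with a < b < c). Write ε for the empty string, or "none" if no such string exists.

The string cc is accepted by M1 but not by M2.
No shorter string lies in the difference, and cc is the lexicographically first length-2 string in L(M1) \ L(M2).

cc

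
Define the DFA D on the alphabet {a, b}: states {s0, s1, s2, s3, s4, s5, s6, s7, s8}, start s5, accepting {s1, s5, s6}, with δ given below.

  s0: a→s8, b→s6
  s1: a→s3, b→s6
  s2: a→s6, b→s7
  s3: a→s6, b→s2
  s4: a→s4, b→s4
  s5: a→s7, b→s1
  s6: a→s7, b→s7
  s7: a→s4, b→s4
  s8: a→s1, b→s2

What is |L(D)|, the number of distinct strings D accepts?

5

The useful subgraph on states {s1, s2, s3, s5, s6} is acyclic, so L(D) is finite; the longest accepting path visits 5 useful states, giving maximum string length 4.
Counting accepting paths from s5 by length: 1 of length 0, 1 of length 1, 1 of length 2, 1 of length 3, 1 of length 4. Total 5.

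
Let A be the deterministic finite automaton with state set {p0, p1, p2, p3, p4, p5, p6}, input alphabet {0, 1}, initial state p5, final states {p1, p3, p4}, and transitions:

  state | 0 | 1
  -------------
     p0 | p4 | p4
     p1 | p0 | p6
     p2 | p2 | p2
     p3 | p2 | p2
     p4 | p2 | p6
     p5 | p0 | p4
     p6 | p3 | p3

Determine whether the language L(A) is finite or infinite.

finite

The useful states (reachable from p5 and able to reach an accepting state) are {p0, p3, p4, p5, p6}.
Restricted to these states the transition graph has no cycle, so every accepting path has bounded length and L is finite.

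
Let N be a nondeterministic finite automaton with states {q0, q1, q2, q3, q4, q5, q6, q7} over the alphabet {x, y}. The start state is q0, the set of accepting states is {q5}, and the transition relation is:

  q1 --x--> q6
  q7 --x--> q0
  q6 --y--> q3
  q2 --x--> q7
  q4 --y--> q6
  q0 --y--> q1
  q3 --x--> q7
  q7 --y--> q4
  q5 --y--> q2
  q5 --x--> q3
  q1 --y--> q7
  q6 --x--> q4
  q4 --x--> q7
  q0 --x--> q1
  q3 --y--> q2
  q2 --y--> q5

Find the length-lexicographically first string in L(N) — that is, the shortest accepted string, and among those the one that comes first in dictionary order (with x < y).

A breadth-first search from q0 reaches an accepting state first via the path q0 → q1 → q6 → q3 → q2 → q5 on input xxyyy.
No string of length < 5 is accepted (BFS exhausts all shorter strings without reaching an accepting state), and xxyyy is the lexicographically least accepting string of length 5.

xxyyy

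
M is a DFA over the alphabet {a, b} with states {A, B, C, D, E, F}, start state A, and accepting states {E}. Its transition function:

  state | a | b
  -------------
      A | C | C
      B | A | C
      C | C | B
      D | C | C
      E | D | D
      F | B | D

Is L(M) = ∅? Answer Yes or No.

Yes

The states reachable from the start state are {A, B, C}.
None of the accepting states {E} is reachable, so no string is accepted and L(M) = ∅.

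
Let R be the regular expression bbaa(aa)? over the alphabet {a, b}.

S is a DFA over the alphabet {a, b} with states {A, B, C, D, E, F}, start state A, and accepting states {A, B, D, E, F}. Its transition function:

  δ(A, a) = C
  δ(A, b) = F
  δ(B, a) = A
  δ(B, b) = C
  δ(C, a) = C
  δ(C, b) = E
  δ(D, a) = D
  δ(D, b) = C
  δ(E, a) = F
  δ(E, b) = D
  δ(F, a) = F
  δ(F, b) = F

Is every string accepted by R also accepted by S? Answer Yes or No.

Yes

Converting the expression R to a DFA (subset construction, then merging equivalent states) gives the minimal DFA with states {r0, r1, r2, r3, r4, r5, r6, r7}, start state r0, accepting states {r5, r7} and transitions r0: a→r1, b→r2; r1: a→r1, b→r1; r2: a→r1, b→r3; r3: a→r4, b→r1; r4: a→r5, b→r1; r5: a→r6, b→r1; r6: a→r7, b→r1; r7: a→r1, b→r1.
Exploring the product automaton R × S from the start pair (r0, A), following both machines on each input symbol, reaches 11 state pairs: (r0, A), (r1, C), (r2, F), (r1, E), (r1, F), (r3, F), (r1, D), (r4, F), (r5, F), (r6, F), (r7, F).
R accepts in {r5, r7} and S accepts in {A, B, D, E, F}. The reachable pairs whose R-component is accepting are (r5, F), (r7, F); in each of them the S-component is accepting too, so the product for L(R) \ L(S) (R-component accepting, S-component rejecting) has no reachable accepting pair and the difference is empty.
Hence every string in L(R) is also in L(S).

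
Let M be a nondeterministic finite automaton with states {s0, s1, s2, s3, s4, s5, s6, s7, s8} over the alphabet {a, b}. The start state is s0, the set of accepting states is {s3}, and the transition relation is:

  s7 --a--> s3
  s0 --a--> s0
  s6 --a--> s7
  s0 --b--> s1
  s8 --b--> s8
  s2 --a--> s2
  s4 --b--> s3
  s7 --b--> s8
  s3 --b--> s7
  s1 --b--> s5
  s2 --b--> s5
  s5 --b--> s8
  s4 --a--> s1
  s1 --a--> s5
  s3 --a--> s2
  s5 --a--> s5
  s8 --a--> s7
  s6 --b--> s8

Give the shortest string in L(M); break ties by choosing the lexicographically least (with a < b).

babaa

A breadth-first search from s0 reaches an accepting state first via the path s0 → s1 → s5 → s8 → s7 → s3 on input babaa.
No string of length < 5 is accepted (BFS exhausts all shorter strings without reaching an accepting state), and babaa is the lexicographically least accepting string of length 5.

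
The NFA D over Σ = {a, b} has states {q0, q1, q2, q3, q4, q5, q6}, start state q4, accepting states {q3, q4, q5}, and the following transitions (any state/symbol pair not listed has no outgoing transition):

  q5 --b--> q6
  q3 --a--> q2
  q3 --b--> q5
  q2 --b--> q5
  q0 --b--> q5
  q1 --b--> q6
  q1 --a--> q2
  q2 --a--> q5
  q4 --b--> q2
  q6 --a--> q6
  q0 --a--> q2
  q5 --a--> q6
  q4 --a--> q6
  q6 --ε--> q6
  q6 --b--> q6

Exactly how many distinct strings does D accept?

3

The useful subgraph on states {q2, q4, q5} is acyclic, so L(D) is finite; the longest accepting path visits 3 useful states, giving maximum string length 2.
Counting accepting paths from q4 by length: 1 of length 0, 2 of length 2. Total 3.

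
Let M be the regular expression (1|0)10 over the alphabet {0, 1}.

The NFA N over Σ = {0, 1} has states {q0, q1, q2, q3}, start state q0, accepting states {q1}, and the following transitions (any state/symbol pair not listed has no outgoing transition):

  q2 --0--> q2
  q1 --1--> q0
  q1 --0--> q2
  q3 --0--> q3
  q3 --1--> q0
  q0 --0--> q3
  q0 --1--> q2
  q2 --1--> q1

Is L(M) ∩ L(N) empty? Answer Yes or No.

Yes

Converting the expression M to a DFA (subset construction, then merging equivalent states) gives the minimal DFA with states {m0, m1, m2, m3, m4}, start state m0, accepting states {m4} and transitions m0: 0→m1, 1→m1; m1: 0→m2, 1→m3; m2: 0→m2, 1→m2; m3: 0→m4, 1→m2; m4: 0→m2, 1→m2.
Exploring the product automaton M × N from the start pair (m0, q0), following both machines on each input symbol, reaches 11 state pairs: (m0, q0), (m1, q3), (m1, q2), (m2, q3), (m3, q0), (m2, q2), (m3, q1), (m2, q0), (m4, q3), (m2, q1), (m4, q2).
M accepts in {m4} and N accepts in {q1}; no reachable pair has both components accepting, so no string drives both machines to acceptance simultaneously and L(M) ∩ L(N) = ∅.
So no string is accepted by both, and the intersection is empty.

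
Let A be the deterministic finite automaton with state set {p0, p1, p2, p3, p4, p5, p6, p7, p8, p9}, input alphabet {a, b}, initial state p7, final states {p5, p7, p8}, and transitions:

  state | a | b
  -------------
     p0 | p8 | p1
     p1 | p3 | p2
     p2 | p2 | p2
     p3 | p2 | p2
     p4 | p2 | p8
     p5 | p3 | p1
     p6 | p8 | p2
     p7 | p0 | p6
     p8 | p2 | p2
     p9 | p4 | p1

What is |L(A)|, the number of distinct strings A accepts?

3

The useful subgraph on states {p0, p6, p7, p8} is acyclic, so L(A) is finite; the longest accepting path visits 3 useful states, giving maximum string length 2.
Counting accepting paths from p7 by length: 1 of length 0, 2 of length 2. Total 3.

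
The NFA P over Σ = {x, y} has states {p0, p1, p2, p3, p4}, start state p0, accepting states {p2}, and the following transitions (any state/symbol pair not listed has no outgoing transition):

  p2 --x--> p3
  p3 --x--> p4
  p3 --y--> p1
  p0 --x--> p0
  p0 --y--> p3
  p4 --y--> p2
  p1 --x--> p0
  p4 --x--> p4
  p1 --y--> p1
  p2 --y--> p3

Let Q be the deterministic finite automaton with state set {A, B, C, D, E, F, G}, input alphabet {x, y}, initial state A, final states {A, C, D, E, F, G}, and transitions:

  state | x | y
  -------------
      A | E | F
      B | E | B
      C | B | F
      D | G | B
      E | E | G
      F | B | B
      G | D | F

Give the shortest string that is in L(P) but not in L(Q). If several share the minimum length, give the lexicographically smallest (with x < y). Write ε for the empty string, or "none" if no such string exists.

The string yxy is accepted by P but not by Q.
No shorter string lies in the difference, and yxy is the lexicographically first length-3 string in L(P) \ L(Q).

yxy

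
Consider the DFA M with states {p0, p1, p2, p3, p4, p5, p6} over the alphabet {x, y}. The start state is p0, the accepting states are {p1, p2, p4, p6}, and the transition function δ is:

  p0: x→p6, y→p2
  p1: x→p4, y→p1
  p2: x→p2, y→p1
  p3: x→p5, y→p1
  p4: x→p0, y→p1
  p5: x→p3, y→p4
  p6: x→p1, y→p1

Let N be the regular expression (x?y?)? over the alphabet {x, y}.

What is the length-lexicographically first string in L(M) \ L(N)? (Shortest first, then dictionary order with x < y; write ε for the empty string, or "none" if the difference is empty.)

xx

The string xx is accepted by M but not by N.
No shorter string lies in the difference, and xx is the lexicographically first length-2 string in L(M) \ L(N).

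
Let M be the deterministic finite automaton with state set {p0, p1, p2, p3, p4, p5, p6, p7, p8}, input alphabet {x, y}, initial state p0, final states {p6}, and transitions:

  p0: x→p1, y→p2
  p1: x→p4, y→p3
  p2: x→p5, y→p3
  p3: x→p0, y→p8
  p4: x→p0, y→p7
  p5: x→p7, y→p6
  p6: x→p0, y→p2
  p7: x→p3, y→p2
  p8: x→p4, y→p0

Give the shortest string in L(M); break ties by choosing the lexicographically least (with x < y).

A breadth-first search from p0 reaches an accepting state first via the path p0 → p2 → p5 → p6 on input yxy.
No string of length < 3 is accepted (BFS exhausts all shorter strings without reaching an accepting state), and yxy is the lexicographically least accepting string of length 3.

yxy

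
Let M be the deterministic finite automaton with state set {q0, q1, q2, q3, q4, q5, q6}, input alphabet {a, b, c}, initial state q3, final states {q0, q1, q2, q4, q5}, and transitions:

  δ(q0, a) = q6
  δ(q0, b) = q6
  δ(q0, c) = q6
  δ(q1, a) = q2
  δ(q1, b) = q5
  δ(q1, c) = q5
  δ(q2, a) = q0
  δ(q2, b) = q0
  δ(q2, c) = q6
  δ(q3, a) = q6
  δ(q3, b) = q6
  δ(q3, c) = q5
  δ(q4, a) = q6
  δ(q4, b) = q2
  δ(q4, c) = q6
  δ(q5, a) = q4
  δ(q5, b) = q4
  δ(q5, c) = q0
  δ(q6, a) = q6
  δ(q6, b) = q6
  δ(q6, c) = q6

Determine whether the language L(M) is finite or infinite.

The useful states (reachable from q3 and able to reach an accepting state) are {q0, q2, q3, q4, q5}.
Restricted to these states the transition graph has no cycle, so every accepting path has bounded length and L is finite.

finite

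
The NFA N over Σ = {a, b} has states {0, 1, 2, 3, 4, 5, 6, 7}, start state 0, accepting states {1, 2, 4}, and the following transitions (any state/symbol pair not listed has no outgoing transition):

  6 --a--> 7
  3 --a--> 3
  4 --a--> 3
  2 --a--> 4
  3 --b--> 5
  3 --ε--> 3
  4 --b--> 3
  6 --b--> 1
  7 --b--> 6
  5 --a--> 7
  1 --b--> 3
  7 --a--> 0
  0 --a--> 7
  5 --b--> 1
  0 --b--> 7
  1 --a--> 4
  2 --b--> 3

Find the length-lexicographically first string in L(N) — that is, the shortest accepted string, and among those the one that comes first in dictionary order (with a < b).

A breadth-first search from 0 reaches an accepting state first via the path 0 → 7 → 6 → 1 on input abb.
No string of length < 3 is accepted (BFS exhausts all shorter strings without reaching an accepting state), and abb is the lexicographically least accepting string of length 3.

abb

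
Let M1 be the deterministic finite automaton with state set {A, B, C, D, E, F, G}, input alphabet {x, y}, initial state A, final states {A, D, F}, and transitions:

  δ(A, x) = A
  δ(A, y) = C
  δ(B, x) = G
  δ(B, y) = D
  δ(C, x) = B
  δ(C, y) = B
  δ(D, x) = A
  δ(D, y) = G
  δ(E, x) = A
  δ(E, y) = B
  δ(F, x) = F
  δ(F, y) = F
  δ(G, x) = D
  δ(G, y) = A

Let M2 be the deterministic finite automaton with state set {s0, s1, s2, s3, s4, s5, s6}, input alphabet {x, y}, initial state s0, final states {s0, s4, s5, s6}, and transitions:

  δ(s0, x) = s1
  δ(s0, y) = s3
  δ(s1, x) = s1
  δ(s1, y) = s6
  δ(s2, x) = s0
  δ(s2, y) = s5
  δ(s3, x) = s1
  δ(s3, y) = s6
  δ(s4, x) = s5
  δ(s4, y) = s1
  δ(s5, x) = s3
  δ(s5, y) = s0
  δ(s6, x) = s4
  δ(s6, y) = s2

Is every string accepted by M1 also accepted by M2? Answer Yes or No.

The string x is in L(M1) but not in L(M2).
So L(M1) ⊄ L(M2).

No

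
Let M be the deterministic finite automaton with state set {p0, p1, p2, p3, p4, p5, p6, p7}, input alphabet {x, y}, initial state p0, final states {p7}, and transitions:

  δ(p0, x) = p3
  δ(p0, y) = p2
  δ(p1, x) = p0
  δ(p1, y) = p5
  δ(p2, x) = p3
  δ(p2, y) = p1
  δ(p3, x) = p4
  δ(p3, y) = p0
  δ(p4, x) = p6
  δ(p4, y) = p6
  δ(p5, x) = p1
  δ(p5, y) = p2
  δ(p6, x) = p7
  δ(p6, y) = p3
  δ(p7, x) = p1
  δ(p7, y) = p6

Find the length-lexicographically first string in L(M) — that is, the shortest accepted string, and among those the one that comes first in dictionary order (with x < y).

xxxx

A breadth-first search from p0 reaches an accepting state first via the path p0 → p3 → p4 → p6 → p7 on input xxxx.
No string of length < 4 is accepted (BFS exhausts all shorter strings without reaching an accepting state), and xxxx is the lexicographically least accepting string of length 4.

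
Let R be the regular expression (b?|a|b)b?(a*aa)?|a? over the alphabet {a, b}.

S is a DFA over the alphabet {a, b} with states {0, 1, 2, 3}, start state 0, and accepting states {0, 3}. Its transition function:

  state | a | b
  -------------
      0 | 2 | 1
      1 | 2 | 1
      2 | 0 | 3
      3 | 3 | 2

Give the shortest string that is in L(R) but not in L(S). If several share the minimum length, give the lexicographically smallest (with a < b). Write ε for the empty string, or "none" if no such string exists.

a

The string a is accepted by R but not by S.
No shorter string lies in the difference, and a is the lexicographically first length-1 string in L(R) \ L(S).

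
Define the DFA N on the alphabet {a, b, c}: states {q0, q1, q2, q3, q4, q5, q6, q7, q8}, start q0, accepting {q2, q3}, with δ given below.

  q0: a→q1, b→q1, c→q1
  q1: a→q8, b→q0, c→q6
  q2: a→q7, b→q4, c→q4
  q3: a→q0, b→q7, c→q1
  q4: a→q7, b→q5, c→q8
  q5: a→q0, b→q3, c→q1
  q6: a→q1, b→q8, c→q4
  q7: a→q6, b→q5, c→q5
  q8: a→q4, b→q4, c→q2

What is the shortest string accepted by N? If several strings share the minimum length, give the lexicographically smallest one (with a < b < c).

aac

A breadth-first search from q0 reaches an accepting state first via the path q0 → q1 → q8 → q2 on input aac.
No string of length < 3 is accepted (BFS exhausts all shorter strings without reaching an accepting state), and aac is the lexicographically least accepting string of length 3.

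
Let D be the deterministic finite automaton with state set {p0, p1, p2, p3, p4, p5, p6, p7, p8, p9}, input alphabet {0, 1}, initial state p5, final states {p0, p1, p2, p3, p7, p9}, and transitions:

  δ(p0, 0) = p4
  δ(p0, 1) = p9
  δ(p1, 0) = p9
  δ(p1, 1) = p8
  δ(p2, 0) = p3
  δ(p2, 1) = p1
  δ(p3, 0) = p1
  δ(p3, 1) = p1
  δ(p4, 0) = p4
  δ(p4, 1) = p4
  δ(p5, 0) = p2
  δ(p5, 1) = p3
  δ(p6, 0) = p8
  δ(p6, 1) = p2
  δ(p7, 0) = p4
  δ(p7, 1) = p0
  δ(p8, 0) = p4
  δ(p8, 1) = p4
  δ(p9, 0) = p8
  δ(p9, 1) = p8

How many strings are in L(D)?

The useful subgraph on states {p1, p2, p3, p5, p9} is acyclic, so L(D) is finite; the longest accepting path visits 5 useful states, giving maximum string length 4.
Counting accepting paths from p5 by length: 2 of length 1, 4 of length 2, 5 of length 3, 2 of length 4. Total 13.

13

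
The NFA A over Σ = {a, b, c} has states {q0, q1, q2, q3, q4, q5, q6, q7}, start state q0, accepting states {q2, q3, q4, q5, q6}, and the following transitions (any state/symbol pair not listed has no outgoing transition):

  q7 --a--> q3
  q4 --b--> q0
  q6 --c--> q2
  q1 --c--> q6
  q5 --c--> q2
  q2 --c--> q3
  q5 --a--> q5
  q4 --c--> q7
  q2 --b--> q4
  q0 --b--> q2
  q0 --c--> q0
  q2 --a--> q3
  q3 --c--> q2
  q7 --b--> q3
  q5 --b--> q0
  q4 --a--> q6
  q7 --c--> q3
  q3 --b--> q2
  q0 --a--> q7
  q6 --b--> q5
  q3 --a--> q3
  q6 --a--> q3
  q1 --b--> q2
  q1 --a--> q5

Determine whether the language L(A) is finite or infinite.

infinite

State q0 is reachable from the start and can reach an accepting state, and it lies on the cycle q0 → q0.
Traversing that cycle any number of times yields accepted strings of unbounded length, so the language is infinite.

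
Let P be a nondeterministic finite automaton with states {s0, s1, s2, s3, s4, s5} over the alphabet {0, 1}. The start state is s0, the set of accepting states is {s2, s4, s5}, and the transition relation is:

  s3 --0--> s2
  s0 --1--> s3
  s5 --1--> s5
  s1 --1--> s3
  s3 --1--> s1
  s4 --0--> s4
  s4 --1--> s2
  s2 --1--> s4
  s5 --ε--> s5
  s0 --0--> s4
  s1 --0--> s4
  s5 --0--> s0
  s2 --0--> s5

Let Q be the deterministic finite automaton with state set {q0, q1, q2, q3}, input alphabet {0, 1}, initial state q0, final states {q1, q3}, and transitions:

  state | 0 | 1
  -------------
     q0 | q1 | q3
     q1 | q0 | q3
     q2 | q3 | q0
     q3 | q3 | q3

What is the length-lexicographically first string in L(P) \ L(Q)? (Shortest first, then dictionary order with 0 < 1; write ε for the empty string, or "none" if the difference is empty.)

The string 00 is accepted by P but not by Q.
No shorter string lies in the difference, and 00 is the lexicographically first length-2 string in L(P) \ L(Q).

00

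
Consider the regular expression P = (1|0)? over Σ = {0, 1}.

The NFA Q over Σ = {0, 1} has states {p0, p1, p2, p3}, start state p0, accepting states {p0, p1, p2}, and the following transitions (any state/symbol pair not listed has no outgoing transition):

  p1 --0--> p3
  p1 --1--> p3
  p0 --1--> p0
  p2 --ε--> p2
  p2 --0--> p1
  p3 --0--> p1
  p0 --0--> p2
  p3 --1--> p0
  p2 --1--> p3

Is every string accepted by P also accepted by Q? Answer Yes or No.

Yes

Converting the expression P to a DFA (subset construction, then merging equivalent states) gives the minimal DFA with states {r0, r1, r2}, start state r0, accepting states {r0, r1} and transitions r0: 0→r1, 1→r1; r1: 0→r2, 1→r2; r2: 0→r2, 1→r2.
Exploring the product automaton P × Q from the start pair (r0, p0), following both machines on each input symbol, reaches 7 state pairs: (r0, p0), (r1, p2), (r1, p0), (r2, p1), (r2, p3), (r2, p2), (r2, p0).
P accepts in {r0, r1} and Q accepts in {p0, p1, p2}. The reachable pairs whose P-component is accepting are (r0, p0), (r1, p2), (r1, p0); in each of them the Q-component is accepting too, so the product for L(P) \ L(Q) (P-component accepting, Q-component rejecting) has no reachable accepting pair and the difference is empty.
Hence every string in L(P) is also in L(Q).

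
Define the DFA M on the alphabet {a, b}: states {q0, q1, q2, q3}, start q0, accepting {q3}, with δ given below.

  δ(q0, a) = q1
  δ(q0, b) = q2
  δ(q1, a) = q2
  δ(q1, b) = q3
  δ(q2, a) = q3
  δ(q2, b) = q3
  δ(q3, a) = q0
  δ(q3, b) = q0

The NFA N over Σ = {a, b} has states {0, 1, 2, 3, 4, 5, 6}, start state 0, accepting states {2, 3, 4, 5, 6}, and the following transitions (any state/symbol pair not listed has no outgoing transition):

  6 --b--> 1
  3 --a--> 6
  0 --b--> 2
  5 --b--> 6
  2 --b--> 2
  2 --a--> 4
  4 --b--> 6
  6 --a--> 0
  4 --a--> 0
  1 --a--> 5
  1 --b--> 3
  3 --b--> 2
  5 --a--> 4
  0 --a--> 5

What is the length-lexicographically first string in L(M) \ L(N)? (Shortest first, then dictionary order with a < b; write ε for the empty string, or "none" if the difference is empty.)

aaa

The string aaa is accepted by M but not by N.
No shorter string lies in the difference, and aaa is the lexicographically first length-3 string in L(M) \ L(N).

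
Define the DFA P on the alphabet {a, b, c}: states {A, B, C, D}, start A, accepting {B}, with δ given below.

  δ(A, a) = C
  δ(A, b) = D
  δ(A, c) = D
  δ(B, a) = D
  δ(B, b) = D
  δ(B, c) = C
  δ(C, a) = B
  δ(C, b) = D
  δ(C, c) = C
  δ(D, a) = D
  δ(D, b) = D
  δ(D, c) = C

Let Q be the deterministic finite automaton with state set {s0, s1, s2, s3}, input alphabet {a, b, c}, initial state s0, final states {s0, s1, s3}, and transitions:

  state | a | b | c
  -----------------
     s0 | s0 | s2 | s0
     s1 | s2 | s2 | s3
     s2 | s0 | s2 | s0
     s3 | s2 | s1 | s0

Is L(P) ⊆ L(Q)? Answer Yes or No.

Yes

Exploring the product automaton P × Q from the start pair (A, s0), following both machines on each input symbol, reaches 5 state pairs: (A, s0), (C, s0), (D, s2), (D, s0), (B, s0).
P accepts in {B} and Q accepts in {s0, s1, s3}. The reachable pairs whose P-component is accepting are (B, s0); in each of them the Q-component is accepting too, so the product for L(P) \ L(Q) (P-component accepting, Q-component rejecting) has no reachable accepting pair and the difference is empty.
Hence every string in L(P) is also in L(Q).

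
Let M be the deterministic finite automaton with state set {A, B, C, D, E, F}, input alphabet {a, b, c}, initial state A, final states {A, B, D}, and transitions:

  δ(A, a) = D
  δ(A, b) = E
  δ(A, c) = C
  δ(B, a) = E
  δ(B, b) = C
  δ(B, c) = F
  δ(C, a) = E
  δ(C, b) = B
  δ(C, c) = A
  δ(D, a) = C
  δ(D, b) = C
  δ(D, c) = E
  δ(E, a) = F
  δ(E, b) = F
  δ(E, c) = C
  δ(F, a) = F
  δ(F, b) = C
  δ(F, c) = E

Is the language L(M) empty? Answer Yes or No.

The empty string ε is accepted: the run A ends in the accepting state A.
Since at least one string is accepted, L(M) is not empty.

No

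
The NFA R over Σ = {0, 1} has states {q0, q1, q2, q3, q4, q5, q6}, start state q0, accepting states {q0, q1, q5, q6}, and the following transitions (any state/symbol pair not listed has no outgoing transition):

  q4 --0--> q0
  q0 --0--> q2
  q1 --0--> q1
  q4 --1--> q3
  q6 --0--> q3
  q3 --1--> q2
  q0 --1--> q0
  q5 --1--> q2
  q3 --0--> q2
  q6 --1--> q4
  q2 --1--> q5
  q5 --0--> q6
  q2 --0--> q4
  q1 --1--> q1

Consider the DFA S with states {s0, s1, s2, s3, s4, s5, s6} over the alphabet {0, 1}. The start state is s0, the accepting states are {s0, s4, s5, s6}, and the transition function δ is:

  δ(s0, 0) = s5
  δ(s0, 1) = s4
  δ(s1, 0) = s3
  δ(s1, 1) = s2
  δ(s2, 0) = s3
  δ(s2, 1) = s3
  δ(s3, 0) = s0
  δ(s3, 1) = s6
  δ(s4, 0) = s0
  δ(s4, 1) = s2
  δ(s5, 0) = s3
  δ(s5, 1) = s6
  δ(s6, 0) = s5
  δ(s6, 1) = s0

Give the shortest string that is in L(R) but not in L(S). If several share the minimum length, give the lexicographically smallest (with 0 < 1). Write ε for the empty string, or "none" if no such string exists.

The string 11 is accepted by R but not by S.
No shorter string lies in the difference, and 11 is the lexicographically first length-2 string in L(R) \ L(S).

11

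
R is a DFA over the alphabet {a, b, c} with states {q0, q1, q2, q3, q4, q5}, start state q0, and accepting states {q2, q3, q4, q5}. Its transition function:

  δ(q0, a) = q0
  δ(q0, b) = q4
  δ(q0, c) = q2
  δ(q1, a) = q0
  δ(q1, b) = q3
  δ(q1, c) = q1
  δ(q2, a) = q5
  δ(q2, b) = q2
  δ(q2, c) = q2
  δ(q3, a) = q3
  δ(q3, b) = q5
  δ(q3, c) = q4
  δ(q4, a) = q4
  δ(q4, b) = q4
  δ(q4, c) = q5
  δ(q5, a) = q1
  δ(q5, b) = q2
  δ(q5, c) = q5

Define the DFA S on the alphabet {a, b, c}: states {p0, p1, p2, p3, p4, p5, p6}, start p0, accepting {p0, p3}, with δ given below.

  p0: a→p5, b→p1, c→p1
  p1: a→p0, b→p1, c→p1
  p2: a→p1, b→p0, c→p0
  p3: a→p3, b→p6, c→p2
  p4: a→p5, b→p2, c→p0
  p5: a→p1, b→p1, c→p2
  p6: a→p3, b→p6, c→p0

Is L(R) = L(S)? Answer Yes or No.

The string b is accepted by R but rejected by S.
So L(R) ≠ L(S).

No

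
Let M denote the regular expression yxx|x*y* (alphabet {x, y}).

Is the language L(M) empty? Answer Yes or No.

No

The empty string ε matches the expression, so it belongs to L(M).
Since L(M) contains at least one string, it is not empty.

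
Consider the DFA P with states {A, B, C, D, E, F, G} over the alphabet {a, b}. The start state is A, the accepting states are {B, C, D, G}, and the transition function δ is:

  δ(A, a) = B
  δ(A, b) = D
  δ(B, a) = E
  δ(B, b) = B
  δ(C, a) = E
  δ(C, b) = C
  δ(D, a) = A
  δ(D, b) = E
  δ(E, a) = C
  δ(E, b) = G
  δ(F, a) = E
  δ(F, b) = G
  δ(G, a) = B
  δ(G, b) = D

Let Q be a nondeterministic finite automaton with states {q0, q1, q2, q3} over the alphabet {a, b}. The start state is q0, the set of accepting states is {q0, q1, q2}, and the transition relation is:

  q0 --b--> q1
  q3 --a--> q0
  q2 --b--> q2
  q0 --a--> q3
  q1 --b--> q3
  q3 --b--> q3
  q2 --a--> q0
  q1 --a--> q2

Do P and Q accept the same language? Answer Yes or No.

No

The string a is accepted by P but rejected by Q.
So L(P) ≠ L(Q).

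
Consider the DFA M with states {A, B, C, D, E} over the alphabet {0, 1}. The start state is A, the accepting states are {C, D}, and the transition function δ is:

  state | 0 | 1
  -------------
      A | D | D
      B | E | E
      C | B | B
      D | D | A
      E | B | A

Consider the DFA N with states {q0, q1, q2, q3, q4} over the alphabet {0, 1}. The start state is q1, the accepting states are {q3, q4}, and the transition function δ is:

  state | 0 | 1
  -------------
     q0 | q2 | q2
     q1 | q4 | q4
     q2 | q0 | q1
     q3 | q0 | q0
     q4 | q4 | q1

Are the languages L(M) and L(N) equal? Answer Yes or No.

Exploring the product automaton M × N from the start pair (A, q1), following both machines on each input symbol, reaches 2 state pairs: (A, q1), (D, q4).
M accepts in {C, D} and N accepts in {q3, q4}. In every reachable pair the two components are either both accepting — (D, q4) — or both non-accepting, so no string is accepted by exactly one of the machines: L(M) \ L(N) and L(N) \ L(M) are both empty.
Hence every string is accepted by M iff it is accepted by N, and the two languages coincide.

Yes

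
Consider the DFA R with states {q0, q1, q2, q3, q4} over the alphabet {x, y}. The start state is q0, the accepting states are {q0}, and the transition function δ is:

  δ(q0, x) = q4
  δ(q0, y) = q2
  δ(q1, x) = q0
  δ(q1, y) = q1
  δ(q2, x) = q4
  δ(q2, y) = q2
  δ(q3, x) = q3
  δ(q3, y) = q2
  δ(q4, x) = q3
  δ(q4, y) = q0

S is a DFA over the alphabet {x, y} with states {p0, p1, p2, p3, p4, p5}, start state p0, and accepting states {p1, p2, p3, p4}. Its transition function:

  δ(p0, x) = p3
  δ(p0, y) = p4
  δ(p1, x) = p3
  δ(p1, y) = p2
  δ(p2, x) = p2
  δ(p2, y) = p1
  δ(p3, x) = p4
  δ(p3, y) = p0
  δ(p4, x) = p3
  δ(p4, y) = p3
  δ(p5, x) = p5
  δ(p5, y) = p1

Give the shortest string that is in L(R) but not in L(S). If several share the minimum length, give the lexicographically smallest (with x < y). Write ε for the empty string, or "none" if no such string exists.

The empty string ε is accepted by R but not by S.
Since ε is the unique shortest string, it is the required witness.

ε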